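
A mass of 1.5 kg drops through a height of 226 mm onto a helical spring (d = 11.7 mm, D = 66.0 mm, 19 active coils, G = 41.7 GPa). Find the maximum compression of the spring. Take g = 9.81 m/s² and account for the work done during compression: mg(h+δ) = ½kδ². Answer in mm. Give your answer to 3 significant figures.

k = Gd⁴/(8D³N_a) = (41.7×10³)(11.7⁴)/(8·66.0³·19) = 17.882 N/mm
W = mg = 1.5 × 9.81 = 14.715 N
½kδ² − Wδ − Wh = 0 → δ = (W + √(W² + 2kWh))/k
δ = (14.715 + √(216.53 + 118933))/17.882 = (14.715 + 345.18)/17.882 = 20.127 mm

20.1 mm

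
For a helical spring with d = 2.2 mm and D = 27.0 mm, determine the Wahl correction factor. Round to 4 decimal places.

1.1166

C = D/d = 27.0/2.2 = 12.2727
K_W = (4C−1)/(4C−4) + 0.615/C = 48.091/45.091 + 0.0501 = 1.1166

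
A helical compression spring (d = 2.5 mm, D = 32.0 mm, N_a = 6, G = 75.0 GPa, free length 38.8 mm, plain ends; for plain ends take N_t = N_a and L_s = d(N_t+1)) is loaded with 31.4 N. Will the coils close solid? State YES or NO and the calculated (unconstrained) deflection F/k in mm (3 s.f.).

k = Gd⁴/(8D³N_a) = (75.0×10³)(2.5⁴)/(8·32.0³·6) = 1.8626 N/mm
N_t = 6; L_s = 2.5·7 = 17.5 mm; δ_solid = L₀ − L_s = 38.8 − 17.5 = 21.3 mm
δ = F/k = 31.4/1.8626 = 16.858 mm
δ < δ_solid → spring does not go solid

NO, δ = 16.9 mm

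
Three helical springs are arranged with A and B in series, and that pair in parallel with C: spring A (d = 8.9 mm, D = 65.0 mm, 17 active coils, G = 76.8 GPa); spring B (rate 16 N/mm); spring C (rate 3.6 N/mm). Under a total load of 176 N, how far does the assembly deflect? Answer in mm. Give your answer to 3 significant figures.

k_A = Gd⁴/(8D³N_a) = (76.8×10³)(8.9⁴)/(8·65.0³·17) = 12.902 N/mm
Springs A,B series: k_AB = 1/(1/12.902+1/16) = 7.1423 N/mm; parallel with C: k_eq = 7.1423+3.6 = 10.742 N/mm
δ = F/k_eq = 176/10.742 = 16.384 mm

16.4 mm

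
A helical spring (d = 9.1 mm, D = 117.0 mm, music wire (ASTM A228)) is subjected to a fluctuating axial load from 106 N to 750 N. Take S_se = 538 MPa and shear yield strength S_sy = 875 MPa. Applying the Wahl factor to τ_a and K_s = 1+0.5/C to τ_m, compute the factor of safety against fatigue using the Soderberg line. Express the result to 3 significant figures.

C = D/d = 117.0/9.1 = 12.8571; K_W = (4C−1)/(4C−4)+0.615/C = 1.1111; K_s = 1+0.5/C = 1.0389
F_a = (F_max−F_min)/2 = 322 N; F_m = (F_max+F_min)/2 = 428 N
τ_a = K_W·8F_aD/(πd³) = 1.1111 × 127.31 = 141.45 MPa
τ_m = K_s·8F_mD/(πd³) = 1.0389 × 169.22 = 175.8 MPa
Soderberg: 1/n_f = τ_a/S_se + τ_m/S_sy = 141.45/538 + 175.8/875 = 0.26292 + 0.20091 = 0.46383
n_f = 1/0.46383 = 2.156

2.16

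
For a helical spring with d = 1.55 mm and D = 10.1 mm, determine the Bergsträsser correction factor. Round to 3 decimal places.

1.217

C = D/d = 10.1/1.55 = 6.5161
K_B = (4C+2)/(4C−3) = 28.065/23.065 = 1.2168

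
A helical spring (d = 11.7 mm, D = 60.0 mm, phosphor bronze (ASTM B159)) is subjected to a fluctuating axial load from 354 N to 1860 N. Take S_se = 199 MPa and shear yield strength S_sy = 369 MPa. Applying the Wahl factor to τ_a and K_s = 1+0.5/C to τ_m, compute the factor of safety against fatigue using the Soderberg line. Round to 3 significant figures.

C = D/d = 60.0/11.7 = 5.1282; K_W = (4C−1)/(4C−4)+0.615/C = 1.3016; K_s = 1+0.5/C = 1.0975
F_a = (F_max−F_min)/2 = 753 N; F_m = (F_max+F_min)/2 = 1107 N
τ_a = K_W·8F_aD/(πd³) = 1.3016 × 71.834 = 93.499 MPa
τ_m = K_s·8F_mD/(πd³) = 1.0975 × 105.6 = 115.9 MPa
Soderberg: 1/n_f = τ_a/S_se + τ_m/S_sy = 93.499/199 + 115.9/369 = 0.46984 + 0.31409 = 0.78394
n_f = 1/0.78394 = 1.276

1.28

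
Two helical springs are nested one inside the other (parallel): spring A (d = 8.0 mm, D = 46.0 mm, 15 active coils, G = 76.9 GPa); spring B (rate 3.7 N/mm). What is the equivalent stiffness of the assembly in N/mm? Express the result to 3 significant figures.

30.7 N/mm

k_A = Gd⁴/(8D³N_a) = (76.9×10³)(8.0⁴)/(8·46.0³·15) = 26.967 N/mm
Parallel: k_eq = 26.967 + 3.7 = 30.667 N/mm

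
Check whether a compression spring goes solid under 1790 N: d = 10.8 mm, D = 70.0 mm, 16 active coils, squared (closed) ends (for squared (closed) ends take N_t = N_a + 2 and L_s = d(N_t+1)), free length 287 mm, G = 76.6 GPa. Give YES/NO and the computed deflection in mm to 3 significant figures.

k = Gd⁴/(8D³N_a) = (76.6×10³)(10.8⁴)/(8·70.0³·16) = 23.737 N/mm
N_t = 18; L_s = 10.8·19 = 205.2 mm; δ_solid = L₀ − L_s = 287 − 205.2 = 81.8 mm
δ = F/k = 1790/23.737 = 75.411 mm
δ < δ_solid → spring does not go solid

NO, δ = 75.4 mm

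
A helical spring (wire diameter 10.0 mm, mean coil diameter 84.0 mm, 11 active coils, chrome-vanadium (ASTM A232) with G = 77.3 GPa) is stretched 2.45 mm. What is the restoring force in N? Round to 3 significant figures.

36.3 N

k = Gd⁴/(8D³N_a) = (77.3×10³)(10.0⁴)/(8·84.0³·11) = 14.82 N/mm
F = k·δ = 14.82 × 2.45 = 36.31 N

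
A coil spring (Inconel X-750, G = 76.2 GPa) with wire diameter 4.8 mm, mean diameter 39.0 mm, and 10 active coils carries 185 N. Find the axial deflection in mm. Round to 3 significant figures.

k = Gd⁴/(8D³N_a) = (76.2×10³)(4.8⁴)/(8·39.0³·10) = 8.5239 N/mm
δ = F/k = 185 / 8.5239 = 21.704 mm

21.7 mm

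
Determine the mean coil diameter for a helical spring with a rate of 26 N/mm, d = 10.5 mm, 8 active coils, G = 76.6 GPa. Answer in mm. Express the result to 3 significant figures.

D = (Gd⁴/(8N_a·k))^(1/3) = (76.6×10³·10.5⁴/(8·8·26))^(1/3)
  = (559542)^(1/3) = 82.4032 mm

82.4 mm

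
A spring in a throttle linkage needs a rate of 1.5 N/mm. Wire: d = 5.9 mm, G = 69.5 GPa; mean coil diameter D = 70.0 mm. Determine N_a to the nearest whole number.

20

N_a = Gd⁴/(8D³k) = (69.5×10³ × 5.9⁴)/(8 × 70.0³ × 1.5)
    = 8.42157e+07 / 4.116e+06 = 20.46 → 20 coils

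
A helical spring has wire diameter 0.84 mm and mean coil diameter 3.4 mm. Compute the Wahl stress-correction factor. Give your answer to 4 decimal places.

1.3980

C = D/d = 3.4/0.84 = 4.0476
K_W = (4C−1)/(4C−4) + 0.615/C = 15.190/12.190 + 0.1519 = 1.3980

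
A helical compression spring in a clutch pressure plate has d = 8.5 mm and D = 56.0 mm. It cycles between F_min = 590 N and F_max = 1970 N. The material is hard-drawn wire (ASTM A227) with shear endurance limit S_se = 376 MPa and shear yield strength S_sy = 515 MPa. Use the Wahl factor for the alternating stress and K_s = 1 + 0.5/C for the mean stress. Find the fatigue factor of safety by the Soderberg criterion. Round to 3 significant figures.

C = D/d = 56.0/8.5 = 6.5882; K_W = (4C−1)/(4C−4)+0.615/C = 1.2276; K_s = 1+0.5/C = 1.0759
F_a = (F_max−F_min)/2 = 690 N; F_m = (F_max+F_min)/2 = 1280 N
τ_a = K_W·8F_aD/(πd³) = 1.2276 × 160.22 = 196.68 MPa
τ_m = K_s·8F_mD/(πd³) = 1.0759 × 297.22 = 319.78 MPa
Soderberg: 1/n_f = τ_a/S_se + τ_m/S_sy = 196.68/376 + 319.78/515 = 0.52309 + 0.62093 = 1.144
n_f = 1/1.144 = 0.8741

0.874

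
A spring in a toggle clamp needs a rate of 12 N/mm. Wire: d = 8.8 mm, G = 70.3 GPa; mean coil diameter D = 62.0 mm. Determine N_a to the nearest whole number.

N_a = Gd⁴/(8D³k) = (70.3×10³ × 8.8⁴)/(8 × 62.0³ × 12)
    = 4.21586e+08 / 2.28795e+07 = 18.43 → 18 coils

18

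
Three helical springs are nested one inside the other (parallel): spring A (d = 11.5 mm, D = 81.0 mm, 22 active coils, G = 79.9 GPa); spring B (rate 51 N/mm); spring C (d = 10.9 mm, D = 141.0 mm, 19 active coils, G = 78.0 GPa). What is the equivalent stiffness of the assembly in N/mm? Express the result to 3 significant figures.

k_A = Gd⁴/(8D³N_a) = (79.9×10³)(11.5⁴)/(8·81.0³·22) = 14.941 N/mm
k_C = Gd⁴/(8D³N_a) = (78.0×10³)(10.9⁴)/(8·141.0³·19) = 2.584 N/mm
Parallel: k_eq = 14.941 + 51 + 2.584 = 68.525 N/mm

68.5 N/mm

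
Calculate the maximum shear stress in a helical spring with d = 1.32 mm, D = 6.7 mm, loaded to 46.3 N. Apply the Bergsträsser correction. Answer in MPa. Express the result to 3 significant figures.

Spring index C = D/d = 6.7/1.32 = 5.0758
K_B = (4C+2)/(4C−3) = 22.303/17.303 = 1.2890
τ₀ = 8FD/(πd³) = 8·46.3·6.7/(π·1.32³) = 2481.68/7.2256 = 343.46 MPa
τ_max = K·τ₀ = 1.2890 × 343.46 = 442.71 MPa

443 MPa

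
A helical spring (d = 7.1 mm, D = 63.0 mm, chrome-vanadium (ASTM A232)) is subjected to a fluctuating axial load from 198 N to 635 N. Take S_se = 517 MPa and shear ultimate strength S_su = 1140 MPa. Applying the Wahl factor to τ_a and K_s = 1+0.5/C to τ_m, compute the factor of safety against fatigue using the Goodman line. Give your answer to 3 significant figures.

2.54

C = D/d = 63.0/7.1 = 8.8732; K_W = (4C−1)/(4C−4)+0.615/C = 1.1646; K_s = 1+0.5/C = 1.0563
F_a = (F_max−F_min)/2 = 218.5 N; F_m = (F_max+F_min)/2 = 416.5 N
τ_a = K_W·8F_aD/(πd³) = 1.1646 × 97.939 = 114.06 MPa
τ_m = K_s·8F_mD/(πd³) = 1.0563 × 186.69 = 197.21 MPa
Goodman: 1/n_f = τ_a/S_se + τ_m/S_su = 114.06/517 + 197.21/1140 = 0.22061 + 0.17299 = 0.3936
n_f = 1/0.3936 = 2.541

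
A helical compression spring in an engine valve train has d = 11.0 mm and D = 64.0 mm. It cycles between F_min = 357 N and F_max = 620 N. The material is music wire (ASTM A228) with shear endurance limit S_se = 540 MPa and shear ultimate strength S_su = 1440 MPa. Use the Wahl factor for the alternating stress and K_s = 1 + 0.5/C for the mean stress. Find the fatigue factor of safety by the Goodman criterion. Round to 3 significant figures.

C = D/d = 64.0/11.0 = 5.8182; K_W = (4C−1)/(4C−4)+0.615/C = 1.2614; K_s = 1+0.5/C = 1.0859
F_a = (F_max−F_min)/2 = 131.5 N; F_m = (F_max+F_min)/2 = 488.5 N
τ_a = K_W·8F_aD/(πd³) = 1.2614 × 16.102 = 20.31 MPa
τ_m = K_s·8F_mD/(πd³) = 1.0859 × 59.815 = 64.955 MPa
Goodman: 1/n_f = τ_a/S_se + τ_m/S_su = 20.31/540 + 64.955/1440 = 0.03761 + 0.04511 = 0.082718
n_f = 1/0.082718 = 12.09

12.1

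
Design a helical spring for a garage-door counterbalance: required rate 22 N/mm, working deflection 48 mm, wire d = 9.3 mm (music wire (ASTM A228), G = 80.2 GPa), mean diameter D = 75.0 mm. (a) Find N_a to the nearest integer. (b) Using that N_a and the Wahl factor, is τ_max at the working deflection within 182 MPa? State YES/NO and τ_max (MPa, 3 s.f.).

N_a = Gd⁴/(8D³k) = (80.2×10³)(9.3⁴)/(8·75.0³·22) = 8.08 → N_a = 8
Actual rate k = Gd⁴/(8D³·8) = 22.22 N/mm
Working load F = kδ = 22.22·48 = 1066.6 N
C = 75.0/9.3 = 8.0645; K_W = (4C−1)/(4C−4)+0.615/C = 1.1824
τ_max = K_W·8FD/(πd³) = 1.1824·253.24 = 299.44 MPa
τ_max > 182 MPa → exceeds allowable

(a) 8 coils; (b) NO, τ_max = 299 MPa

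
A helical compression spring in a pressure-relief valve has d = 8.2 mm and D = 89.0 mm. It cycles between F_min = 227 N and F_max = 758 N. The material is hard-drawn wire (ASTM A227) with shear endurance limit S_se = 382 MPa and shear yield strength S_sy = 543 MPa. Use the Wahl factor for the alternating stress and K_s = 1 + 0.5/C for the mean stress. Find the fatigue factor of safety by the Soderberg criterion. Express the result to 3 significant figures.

1.40

C = D/d = 89.0/8.2 = 10.8537; K_W = (4C−1)/(4C−4)+0.615/C = 1.1328; K_s = 1+0.5/C = 1.0461
F_a = (F_max−F_min)/2 = 265.5 N; F_m = (F_max+F_min)/2 = 492.5 N
τ_a = K_W·8F_aD/(πd³) = 1.1328 × 109.13 = 123.62 MPa
τ_m = K_s·8F_mD/(πd³) = 1.0461 × 202.44 = 211.77 MPa
Soderberg: 1/n_f = τ_a/S_se + τ_m/S_sy = 123.62/382 + 211.77/543 = 0.32362 + 0.38999 = 0.71361
n_f = 1/0.71361 = 1.401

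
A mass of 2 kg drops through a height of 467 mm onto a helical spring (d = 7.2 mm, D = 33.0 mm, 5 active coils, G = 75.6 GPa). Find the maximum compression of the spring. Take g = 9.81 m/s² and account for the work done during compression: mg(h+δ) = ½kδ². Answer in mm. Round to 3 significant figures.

11.5 mm

k = Gd⁴/(8D³N_a) = (75.6×10³)(7.2⁴)/(8·33.0³·5) = 141.34 N/mm
W = mg = 2 × 9.81 = 19.62 N
½kδ² − Wδ − Wh = 0 → δ = (W + √(W² + 2kWh))/k
δ = (19.62 + √(384.94 + 2.58998e+06))/141.34 = (19.62 + 1609.5)/141.34 = 11.526 mm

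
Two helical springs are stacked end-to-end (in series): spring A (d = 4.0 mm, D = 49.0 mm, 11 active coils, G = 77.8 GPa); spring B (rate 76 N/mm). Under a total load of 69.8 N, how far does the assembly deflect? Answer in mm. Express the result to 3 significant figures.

37.2 mm

k_A = Gd⁴/(8D³N_a) = (77.8×10³)(4.0⁴)/(8·49.0³·11) = 1.9238 N/mm
Series: 1/k_eq = 1/1.9238 + 1/76 = 0.53298; k_eq = 1.8763 N/mm
δ = F/k_eq = 69.8/1.8763 = 37.202 mm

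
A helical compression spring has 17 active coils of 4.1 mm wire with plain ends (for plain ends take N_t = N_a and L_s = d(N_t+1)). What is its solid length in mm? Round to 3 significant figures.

73.8 mm

plain ends: N_t = N_a = 17
L_s = d·(N_t+1) = 4.1 × 18 = 73.8 mm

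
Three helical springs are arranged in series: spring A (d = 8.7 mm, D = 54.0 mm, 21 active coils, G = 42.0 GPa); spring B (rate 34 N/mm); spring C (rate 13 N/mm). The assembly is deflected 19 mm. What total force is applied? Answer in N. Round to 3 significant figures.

87.9 N

k_A = Gd⁴/(8D³N_a) = (42.0×10³)(8.7⁴)/(8·54.0³·21) = 9.0957 N/mm
Series: 1/k_eq = 1/9.0957 + 1/34 + 1/13 = 0.21628; k_eq = 4.6237 N/mm
F = k_eq·δ = 4.6237·19 = 87.85 N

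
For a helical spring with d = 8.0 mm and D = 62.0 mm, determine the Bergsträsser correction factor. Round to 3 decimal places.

C = D/d = 62.0/8.0 = 7.7500
K_B = (4C+2)/(4C−3) = 33.000/28.000 = 1.1786

1.179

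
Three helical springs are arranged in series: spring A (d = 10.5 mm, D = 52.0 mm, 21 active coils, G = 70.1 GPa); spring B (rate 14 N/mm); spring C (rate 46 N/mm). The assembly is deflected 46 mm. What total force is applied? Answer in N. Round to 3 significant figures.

381 N

k_A = Gd⁴/(8D³N_a) = (70.1×10³)(10.5⁴)/(8·52.0³·21) = 36.071 N/mm
Series: 1/k_eq = 1/36.071 + 1/14 + 1/46 = 0.12089; k_eq = 8.2719 N/mm
F = k_eq·δ = 8.2719·46 = 380.51 N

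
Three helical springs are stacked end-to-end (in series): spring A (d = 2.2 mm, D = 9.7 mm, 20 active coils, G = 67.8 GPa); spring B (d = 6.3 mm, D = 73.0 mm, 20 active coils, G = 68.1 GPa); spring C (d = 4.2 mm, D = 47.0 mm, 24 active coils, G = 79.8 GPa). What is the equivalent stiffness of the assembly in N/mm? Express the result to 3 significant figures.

k_A = Gd⁴/(8D³N_a) = (67.8×10³)(2.2⁴)/(8·9.7³·20) = 10.876 N/mm
k_B = Gd⁴/(8D³N_a) = (68.1×10³)(6.3⁴)/(8·73.0³·20) = 1.7235 N/mm
k_C = Gd⁴/(8D³N_a) = (79.8×10³)(4.2⁴)/(8·47.0³·24) = 1.2457 N/mm
Series: 1/k_eq = 1/10.876 + 1/1.7235 + 1/1.2457 = 1.4749; k_eq = 0.678 N/mm

0.678 N/mm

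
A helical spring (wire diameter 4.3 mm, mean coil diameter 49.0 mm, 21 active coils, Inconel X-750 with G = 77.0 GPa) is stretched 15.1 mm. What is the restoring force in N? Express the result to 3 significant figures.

20.1 N

k = Gd⁴/(8D³N_a) = (77.0×10³)(4.3⁴)/(8·49.0³·21) = 1.3319 N/mm
F = k·δ = 1.3319 × 15.1 = 20.111 N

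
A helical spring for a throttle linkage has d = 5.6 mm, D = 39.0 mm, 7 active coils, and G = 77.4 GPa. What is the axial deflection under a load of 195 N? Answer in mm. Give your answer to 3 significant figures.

k = Gd⁴/(8D³N_a) = (77.4×10³)(5.6⁴)/(8·39.0³·7) = 22.915 N/mm
δ = F/k = 195 / 22.915 = 8.5099 mm

8.51 mm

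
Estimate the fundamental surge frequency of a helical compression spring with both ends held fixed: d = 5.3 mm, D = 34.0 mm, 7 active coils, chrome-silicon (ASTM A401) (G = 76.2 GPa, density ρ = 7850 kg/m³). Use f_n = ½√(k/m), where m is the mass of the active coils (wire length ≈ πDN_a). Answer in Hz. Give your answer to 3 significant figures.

k = Gd⁴/(8D³N_a) = (76.2×10³)(5.3⁴)/(8·34.0³·7) = 27.317 N/mm = 27317 N/m
Wire length L = πDN_a = π·34.0·7 = 747.7 mm
m = ρ·(πd²/4)·L = 7850 × 22.062×10⁻⁶ m² × 0.7477 m = 0.12949 kg
f_n = ½√(k/m) = 0.5·√(27317/0.12949) = 0.5·√(2.1096e+05) = 229.65 Hz

230 Hz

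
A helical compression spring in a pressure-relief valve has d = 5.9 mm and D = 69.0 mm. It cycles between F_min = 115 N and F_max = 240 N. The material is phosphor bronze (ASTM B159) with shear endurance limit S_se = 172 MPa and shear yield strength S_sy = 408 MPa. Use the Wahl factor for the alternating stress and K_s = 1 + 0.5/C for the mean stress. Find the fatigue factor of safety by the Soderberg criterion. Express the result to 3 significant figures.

C = D/d = 69.0/5.9 = 11.6949; K_W = (4C−1)/(4C−4)+0.615/C = 1.1227; K_s = 1+0.5/C = 1.0428
F_a = (F_max−F_min)/2 = 62.5 N; F_m = (F_max+F_min)/2 = 177.5 N
τ_a = K_W·8F_aD/(πd³) = 1.1227 × 53.47 = 60.032 MPa
τ_m = K_s·8F_mD/(πd³) = 1.0428 × 151.86 = 158.35 MPa
Soderberg: 1/n_f = τ_a/S_se + τ_m/S_sy = 60.032/172 + 158.35/408 = 0.34902 + 0.38811 = 0.73713
n_f = 1/0.73713 = 1.357

1.36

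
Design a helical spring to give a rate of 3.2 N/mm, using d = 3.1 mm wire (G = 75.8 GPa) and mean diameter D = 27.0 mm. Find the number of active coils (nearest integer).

N_a = Gd⁴/(8D³k) = (75.8×10³ × 3.1⁴)/(8 × 27.0³ × 3.2)
    = 7.00029e+06 / 503885 = 13.89 → 14 coils

14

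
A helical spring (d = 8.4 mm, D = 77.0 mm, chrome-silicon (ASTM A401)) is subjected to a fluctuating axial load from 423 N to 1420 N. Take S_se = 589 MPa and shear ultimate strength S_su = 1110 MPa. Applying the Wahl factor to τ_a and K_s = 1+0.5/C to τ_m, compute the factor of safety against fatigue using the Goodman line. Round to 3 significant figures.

C = D/d = 77.0/8.4 = 9.1667; K_W = (4C−1)/(4C−4)+0.615/C = 1.1589; K_s = 1+0.5/C = 1.0545
F_a = (F_max−F_min)/2 = 498.5 N; F_m = (F_max+F_min)/2 = 921.5 N
τ_a = K_W·8F_aD/(πd³) = 1.1589 × 164.91 = 191.12 MPa
τ_m = K_s·8F_mD/(πd³) = 1.0545 × 304.85 = 321.48 MPa
Goodman: 1/n_f = τ_a/S_se + τ_m/S_su = 191.12/589 + 321.48/1110 = 0.32449 + 0.28962 = 0.61411
n_f = 1/0.61411 = 1.628

1.63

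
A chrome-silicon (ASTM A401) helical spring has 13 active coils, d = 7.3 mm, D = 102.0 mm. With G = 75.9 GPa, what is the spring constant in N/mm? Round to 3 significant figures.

k = Gd⁴/(8D³N_a) = (75.9×10³ × 7.3⁴) / (8 × 102.0³ × 13)
  = 2.15543e+08 / 1.10366e+08 = 1.953 N/mm

1.95 N/mm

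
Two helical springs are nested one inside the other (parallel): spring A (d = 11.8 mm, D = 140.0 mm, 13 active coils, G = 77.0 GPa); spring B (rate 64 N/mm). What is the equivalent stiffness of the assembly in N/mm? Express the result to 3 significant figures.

69.2 N/mm

k_A = Gd⁴/(8D³N_a) = (77.0×10³)(11.8⁴)/(8·140.0³·13) = 5.2312 N/mm
Parallel: k_eq = 5.2312 + 64 = 69.231 N/mm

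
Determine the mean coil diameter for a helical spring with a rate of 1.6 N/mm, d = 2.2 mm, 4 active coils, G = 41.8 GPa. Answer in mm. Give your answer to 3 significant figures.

26.7 mm

D = (Gd⁴/(8N_a·k))^(1/3) = (41.8×10³·2.2⁴/(8·4·1.6))^(1/3)
  = (19124.8)^(1/3) = 26.7423 mm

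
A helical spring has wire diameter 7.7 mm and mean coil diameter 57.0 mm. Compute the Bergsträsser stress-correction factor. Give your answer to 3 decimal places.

1.188

C = D/d = 57.0/7.7 = 7.4026
K_B = (4C+2)/(4C−3) = 31.610/26.610 = 1.1879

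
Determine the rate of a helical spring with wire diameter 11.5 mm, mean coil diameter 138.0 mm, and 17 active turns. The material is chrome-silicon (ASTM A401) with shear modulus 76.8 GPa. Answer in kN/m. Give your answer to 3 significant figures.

k = Gd⁴/(8D³N_a) = (76.8×10³ × 11.5⁴) / (8 × 138.0³ × 17)
  = 1.34324e+09 / 3.57418e+08 = 3.7582 N/mm

3.76 kN/m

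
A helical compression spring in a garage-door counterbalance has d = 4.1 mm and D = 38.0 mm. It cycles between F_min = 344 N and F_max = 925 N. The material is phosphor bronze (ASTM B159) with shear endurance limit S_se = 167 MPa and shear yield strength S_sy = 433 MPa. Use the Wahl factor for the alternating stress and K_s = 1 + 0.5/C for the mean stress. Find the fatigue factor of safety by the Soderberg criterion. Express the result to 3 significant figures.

C = D/d = 38.0/4.1 = 9.2683; K_W = (4C−1)/(4C−4)+0.615/C = 1.1571; K_s = 1+0.5/C = 1.0539
F_a = (F_max−F_min)/2 = 290.5 N; F_m = (F_max+F_min)/2 = 634.5 N
τ_a = K_W·8F_aD/(πd³) = 1.1571 × 407.87 = 471.93 MPa
τ_m = K_s·8F_mD/(πd³) = 1.0539 × 890.85 = 938.91 MPa
Soderberg: 1/n_f = τ_a/S_se + τ_m/S_sy = 471.93/167 + 938.91/433 = 2.82591 + 2.16838 = 4.9943
n_f = 1/4.9943 = 0.2002

0.200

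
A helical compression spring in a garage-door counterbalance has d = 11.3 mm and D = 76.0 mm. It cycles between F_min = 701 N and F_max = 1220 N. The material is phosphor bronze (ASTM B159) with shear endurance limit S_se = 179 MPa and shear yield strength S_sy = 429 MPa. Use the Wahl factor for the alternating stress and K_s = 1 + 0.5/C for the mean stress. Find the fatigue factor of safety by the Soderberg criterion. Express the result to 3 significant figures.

1.78

C = D/d = 76.0/11.3 = 6.7257; K_W = (4C−1)/(4C−4)+0.615/C = 1.2224; K_s = 1+0.5/C = 1.0743
F_a = (F_max−F_min)/2 = 259.5 N; F_m = (F_max+F_min)/2 = 960.5 N
τ_a = K_W·8F_aD/(πd³) = 1.2224 × 34.806 = 42.548 MPa
τ_m = K_s·8F_mD/(πd³) = 1.0743 × 128.83 = 138.41 MPa
Soderberg: 1/n_f = τ_a/S_se + τ_m/S_sy = 42.548/179 + 138.41/429 = 0.23770 + 0.32263 = 0.56033
n_f = 1/0.56033 = 1.785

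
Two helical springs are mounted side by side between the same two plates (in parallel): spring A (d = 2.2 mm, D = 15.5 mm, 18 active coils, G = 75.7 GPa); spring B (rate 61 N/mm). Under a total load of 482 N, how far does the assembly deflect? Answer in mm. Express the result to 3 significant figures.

7.50 mm

k_A = Gd⁴/(8D³N_a) = (75.7×10³)(2.2⁴)/(8·15.5³·18) = 3.307 N/mm
Parallel: k_eq = 3.307 + 61 = 64.307 N/mm
δ = F/k_eq = 482/64.307 = 7.4953 mm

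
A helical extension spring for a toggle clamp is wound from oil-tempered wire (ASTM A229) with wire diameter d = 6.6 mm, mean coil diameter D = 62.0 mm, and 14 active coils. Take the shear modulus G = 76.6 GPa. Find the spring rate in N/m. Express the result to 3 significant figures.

k = Gd⁴/(8D³N_a) = (76.6×10³ × 6.6⁴) / (8 × 62.0³ × 14)
  = 1.45346e+08 / 2.66927e+07 = 5.4452 N/mm = 5445.2 N/m

5450 N/m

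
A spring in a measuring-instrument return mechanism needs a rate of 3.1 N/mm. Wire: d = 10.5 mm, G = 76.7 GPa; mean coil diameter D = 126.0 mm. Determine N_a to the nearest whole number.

19

N_a = Gd⁴/(8D³k) = (76.7×10³ × 10.5⁴)/(8 × 126.0³ × 3.1)
    = 9.32293e+08 / 4.96093e+07 = 18.79 → 19 coils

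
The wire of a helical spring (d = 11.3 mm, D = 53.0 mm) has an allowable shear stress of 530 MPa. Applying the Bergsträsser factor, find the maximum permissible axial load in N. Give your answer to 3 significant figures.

C = D/d = 53.0/11.3 = 4.6903
K_B = (4C+2)/(4C−3) = 20.761/15.761 = 1.3172
τ_max = K·8FD/(πd³) → F_max = τ_allow·πd³/(8DK)
F_max = 530·π·11.3³/(8·53.0·1.3172) = 2.4025e+06/558.51 = 4301.6 N

4300 N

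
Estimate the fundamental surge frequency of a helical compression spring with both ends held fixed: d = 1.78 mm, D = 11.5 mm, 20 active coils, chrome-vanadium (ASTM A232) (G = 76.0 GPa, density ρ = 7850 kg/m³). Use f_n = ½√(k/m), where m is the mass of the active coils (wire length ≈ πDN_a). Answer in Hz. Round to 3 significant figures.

k = Gd⁴/(8D³N_a) = (76.0×10³)(1.78⁴)/(8·11.5³·20) = 3.1353 N/mm = 3135.3 N/m
Wire length L = πDN_a = π·11.5·20 = 722.57 mm
m = ρ·(πd²/4)·L = 7850 × 2.4885×10⁻⁶ m² × 0.72257 m = 0.014115 kg
f_n = ½√(k/m) = 0.5·√(3135.3/0.014115) = 0.5·√(2.2213e+05) = 235.65 Hz

236 Hz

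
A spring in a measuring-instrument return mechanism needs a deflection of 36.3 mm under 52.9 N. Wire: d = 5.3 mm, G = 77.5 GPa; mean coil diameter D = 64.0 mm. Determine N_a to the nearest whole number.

Required rate k = F/δ = 52.9/36.3 = 1.4573 N/mm
N_a = Gd⁴/(8D³k) = (77.5×10³ × 5.3⁴)/(8 × 64.0³ × 1.4573)
    = 6.11512e+07 / 3.05618e+06 = 20.01 → 20 coils

20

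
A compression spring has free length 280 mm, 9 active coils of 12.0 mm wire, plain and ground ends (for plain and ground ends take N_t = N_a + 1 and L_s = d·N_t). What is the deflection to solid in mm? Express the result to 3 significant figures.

160 mm

N_t = 10; L_s = 12.0·10 = 120 mm
δ_solid = L₀ − L_s = 280 − 120 = 160 mm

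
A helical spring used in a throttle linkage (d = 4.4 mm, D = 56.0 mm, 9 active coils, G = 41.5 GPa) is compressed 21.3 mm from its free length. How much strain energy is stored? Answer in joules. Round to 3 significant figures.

k = Gd⁴/(8D³N_a) = (41.5×10³)(4.4⁴)/(8·56.0³·9) = 1.2302 N/mm
U = ½kδ² = 0.5 × 1.2302 × 21.3² = 279.06 N·mm = 0.27906 J

0.279 J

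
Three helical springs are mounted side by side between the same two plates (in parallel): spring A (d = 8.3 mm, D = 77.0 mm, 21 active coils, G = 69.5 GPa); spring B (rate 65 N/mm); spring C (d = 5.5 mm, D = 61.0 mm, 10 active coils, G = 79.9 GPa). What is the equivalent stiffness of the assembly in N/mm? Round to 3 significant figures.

k_A = Gd⁴/(8D³N_a) = (69.5×10³)(8.3⁴)/(8·77.0³·21) = 4.3005 N/mm
k_C = Gd⁴/(8D³N_a) = (79.9×10³)(5.5⁴)/(8·61.0³·10) = 4.0264 N/mm
Parallel: k_eq = 4.3005 + 65 + 4.0264 = 73.327 N/mm

73.3 N/mm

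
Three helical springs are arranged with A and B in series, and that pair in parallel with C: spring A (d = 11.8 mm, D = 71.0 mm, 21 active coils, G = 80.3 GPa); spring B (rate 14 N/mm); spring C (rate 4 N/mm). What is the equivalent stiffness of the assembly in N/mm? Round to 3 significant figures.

k_A = Gd⁴/(8D³N_a) = (80.3×10³)(11.8⁴)/(8·71.0³·21) = 25.892 N/mm
Springs A,B series: k_AB = 1/(1/25.892+1/14) = 9.0867 N/mm; parallel with C: k_eq = 9.0867+4 = 13.087 N/mm

13.1 N/mm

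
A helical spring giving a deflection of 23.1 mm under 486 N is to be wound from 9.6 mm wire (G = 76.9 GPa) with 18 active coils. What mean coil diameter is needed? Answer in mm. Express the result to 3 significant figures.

60.0 mm

Required rate k = F/δ = 486/23.1 = 21.039 N/mm
D = (Gd⁴/(8N_a·k))^(1/3) = (76.9×10³·9.6⁴/(8·18·21.039))^(1/3)
  = (215588)^(1/3) = 59.9618 mm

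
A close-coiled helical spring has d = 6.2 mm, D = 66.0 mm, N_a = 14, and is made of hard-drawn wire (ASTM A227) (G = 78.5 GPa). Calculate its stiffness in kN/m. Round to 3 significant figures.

3.60 kN/m

k = Gd⁴/(8D³N_a) = (78.5×10³ × 6.2⁴) / (8 × 66.0³ × 14)
  = 1.15994e+08 / 3.21996e+07 = 3.6024 N/mm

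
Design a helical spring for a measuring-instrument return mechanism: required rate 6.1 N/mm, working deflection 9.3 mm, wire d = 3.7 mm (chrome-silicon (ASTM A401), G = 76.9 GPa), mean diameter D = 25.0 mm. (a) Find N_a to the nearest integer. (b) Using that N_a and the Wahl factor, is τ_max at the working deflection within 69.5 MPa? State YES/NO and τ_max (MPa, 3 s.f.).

(a) 19 coils; (b) NO, τ_max = 86.6 MPa

N_a = Gd⁴/(8D³k) = (76.9×10³)(3.7⁴)/(8·25.0³·6.1) = 18.9 → N_a = 19
Actual rate k = Gd⁴/(8D³·19) = 6.0683 N/mm
Working load F = kδ = 6.0683·9.3 = 56.436 N
C = 25.0/3.7 = 6.7568; K_W = (4C−1)/(4C−4)+0.615/C = 1.2213
τ_max = K_W·8FD/(πd³) = 1.2213·70.93 = 86.626 MPa
τ_max > 69.5 MPa → exceeds allowable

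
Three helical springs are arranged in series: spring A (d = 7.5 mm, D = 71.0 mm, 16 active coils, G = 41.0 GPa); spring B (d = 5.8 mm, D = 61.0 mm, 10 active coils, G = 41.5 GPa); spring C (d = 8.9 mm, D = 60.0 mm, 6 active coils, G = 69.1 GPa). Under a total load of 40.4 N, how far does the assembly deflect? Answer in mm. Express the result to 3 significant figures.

k_A = Gd⁴/(8D³N_a) = (41.0×10³)(7.5⁴)/(8·71.0³·16) = 2.8317 N/mm
k_B = Gd⁴/(8D³N_a) = (41.5×10³)(5.8⁴)/(8·61.0³·10) = 2.5863 N/mm
k_C = Gd⁴/(8D³N_a) = (69.1×10³)(8.9⁴)/(8·60.0³·6) = 41.816 N/mm
Series: 1/k_eq = 1/2.8317 + 1/2.5863 + 1/41.816 = 0.76371; k_eq = 1.3094 N/mm
δ = F/k_eq = 40.4/1.3094 = 30.854 mm

30.9 mm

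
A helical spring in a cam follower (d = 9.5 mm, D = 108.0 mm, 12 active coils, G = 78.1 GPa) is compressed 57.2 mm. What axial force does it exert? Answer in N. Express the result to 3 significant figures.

k = Gd⁴/(8D³N_a) = (78.1×10³)(9.5⁴)/(8·108.0³·12) = 5.2602 N/mm
F = k·δ = 5.2602 × 57.2 = 300.88 N

301 N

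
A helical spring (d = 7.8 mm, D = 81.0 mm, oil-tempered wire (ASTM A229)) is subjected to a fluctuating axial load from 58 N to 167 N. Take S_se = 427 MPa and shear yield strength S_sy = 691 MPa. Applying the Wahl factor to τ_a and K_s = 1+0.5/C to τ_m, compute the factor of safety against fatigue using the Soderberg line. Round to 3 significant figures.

7.28

C = D/d = 81.0/7.8 = 10.3846; K_W = (4C−1)/(4C−4)+0.615/C = 1.1391; K_s = 1+0.5/C = 1.0481
F_a = (F_max−F_min)/2 = 54.5 N; F_m = (F_max+F_min)/2 = 112.5 N
τ_a = K_W·8F_aD/(πd³) = 1.1391 × 23.689 = 26.985 MPa
τ_m = K_s·8F_mD/(πd³) = 1.0481 × 48.898 = 51.253 MPa
Soderberg: 1/n_f = τ_a/S_se + τ_m/S_sy = 26.985/427 + 51.253/691 = 0.06320 + 0.07417 = 0.13737
n_f = 1/0.13737 = 7.28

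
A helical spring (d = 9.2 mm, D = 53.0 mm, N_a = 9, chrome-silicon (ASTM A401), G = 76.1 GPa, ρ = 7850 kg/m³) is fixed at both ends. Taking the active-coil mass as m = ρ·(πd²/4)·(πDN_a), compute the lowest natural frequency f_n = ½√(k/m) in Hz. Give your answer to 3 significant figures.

k = Gd⁴/(8D³N_a) = (76.1×10³)(9.2⁴)/(8·53.0³·9) = 50.86 N/mm = 50860 N/m
Wire length L = πDN_a = π·53.0·9 = 1498.5 mm
m = ρ·(πd²/4)·L = 7850 × 66.476×10⁻⁶ m² × 1.4985 m = 0.78199 kg
f_n = ½√(k/m) = 0.5·√(50860/0.78199) = 0.5·√(65039) = 127.51 Hz

128 Hz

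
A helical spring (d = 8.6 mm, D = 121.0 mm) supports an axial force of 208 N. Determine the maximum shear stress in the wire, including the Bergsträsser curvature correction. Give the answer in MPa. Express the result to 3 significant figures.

110 MPa

Spring index C = D/d = 121.0/8.6 = 14.0698
K_B = (4C+2)/(4C−3) = 58.279/53.279 = 1.0938
τ₀ = 8FD/(πd³) = 8·208·121.0/(π·8.6³) = 201344/1998.2 = 100.76 MPa
τ_max = K·τ₀ = 1.0938 × 100.76 = 110.22 MPa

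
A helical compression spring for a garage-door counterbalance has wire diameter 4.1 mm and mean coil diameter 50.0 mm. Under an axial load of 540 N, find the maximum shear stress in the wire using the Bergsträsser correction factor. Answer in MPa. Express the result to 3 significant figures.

Spring index C = D/d = 50.0/4.1 = 12.1951
K_B = (4C+2)/(4C−3) = 50.780/45.780 = 1.1092
τ₀ = 8FD/(πd³) = 8·540·50.0/(π·4.1³) = 216000/216.52 = 997.59 MPa
τ_max = K·τ₀ = 1.1092 × 997.59 = 1106.5 MPa

1110 MPa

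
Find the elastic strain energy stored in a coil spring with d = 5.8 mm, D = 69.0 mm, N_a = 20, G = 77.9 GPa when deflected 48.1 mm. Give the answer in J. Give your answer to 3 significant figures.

k = Gd⁴/(8D³N_a) = (77.9×10³)(5.8⁴)/(8·69.0³·20) = 1.6772 N/mm
U = ½kδ² = 0.5 × 1.6772 × 48.1² = 1940.2 N·mm = 1.9402 J

1.94 J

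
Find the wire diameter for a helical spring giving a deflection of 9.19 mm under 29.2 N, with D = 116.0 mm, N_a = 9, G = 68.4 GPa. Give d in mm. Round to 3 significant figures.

8.50 mm

Required rate k = F/δ = 29.2/9.19 = 3.1774 N/mm
d = (8D³N_a·k / G)^(1/4) = (8·116.0³·9·3.1774 / (68.4×10³))^0.25
  = (5220.6)^0.25 = 8.5002 mm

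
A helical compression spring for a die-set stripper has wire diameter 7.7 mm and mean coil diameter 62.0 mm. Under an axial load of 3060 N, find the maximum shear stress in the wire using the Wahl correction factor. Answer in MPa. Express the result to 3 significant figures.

Spring index C = D/d = 62.0/7.7 = 8.0519
K_W = (4C−1)/(4C−4) + 0.615/C = 31.208/28.208 + 0.0764 = 1.1827
τ₀ = 8FD/(πd³) = 8·3060·62.0/(π·7.7³) = 1.51776e+06/1434.2 = 1058.2 MPa
τ_max = K·τ₀ = 1.1827 × 1058.2 = 1251.6 MPa

1250 MPa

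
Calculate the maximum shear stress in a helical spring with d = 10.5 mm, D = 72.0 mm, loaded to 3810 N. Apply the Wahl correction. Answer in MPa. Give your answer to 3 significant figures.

Spring index C = D/d = 72.0/10.5 = 6.8571
K_W = (4C−1)/(4C−4) + 0.615/C = 26.429/23.429 + 0.0897 = 1.2177
τ₀ = 8FD/(πd³) = 8·3810·72.0/(π·10.5³) = 2.19456e+06/3636.8 = 603.43 MPa
τ_max = K·τ₀ = 1.2177 × 603.43 = 734.82 MPa

735 MPa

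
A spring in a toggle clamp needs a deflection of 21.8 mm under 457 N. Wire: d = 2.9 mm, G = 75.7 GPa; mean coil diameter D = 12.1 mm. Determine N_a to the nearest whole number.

Required rate k = F/δ = 457/21.8 = 20.963 N/mm
N_a = Gd⁴/(8D³k) = (75.7×10³ × 2.9⁴)/(8 × 12.1³ × 20.963)
    = 5.35412e+06 / 297102 = 18.02 → 18 coils

18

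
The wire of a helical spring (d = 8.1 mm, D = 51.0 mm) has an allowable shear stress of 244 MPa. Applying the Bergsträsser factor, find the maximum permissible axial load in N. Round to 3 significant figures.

C = D/d = 51.0/8.1 = 6.2963
K_B = (4C+2)/(4C−3) = 27.185/22.185 = 1.2254
τ_max = K·8FD/(πd³) → F_max = τ_allow·πd³/(8DK)
F_max = 244·π·8.1³/(8·51.0·1.2254) = 4.0738e+05/499.95 = 814.83 N

815 N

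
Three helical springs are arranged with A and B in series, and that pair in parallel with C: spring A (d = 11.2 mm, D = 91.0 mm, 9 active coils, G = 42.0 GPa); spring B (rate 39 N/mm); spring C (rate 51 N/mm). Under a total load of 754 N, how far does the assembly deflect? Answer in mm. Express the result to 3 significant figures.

k_A = Gd⁴/(8D³N_a) = (42.0×10³)(11.2⁴)/(8·91.0³·9) = 12.18 N/mm
Springs A,B series: k_AB = 1/(1/12.18+1/39) = 9.2816 N/mm; parallel with C: k_eq = 9.2816+51 = 60.282 N/mm
δ = F/k_eq = 754/60.282 = 12.508 mm

12.5 mm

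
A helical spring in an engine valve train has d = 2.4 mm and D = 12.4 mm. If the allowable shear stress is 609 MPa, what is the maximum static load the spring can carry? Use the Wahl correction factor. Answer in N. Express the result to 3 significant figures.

C = D/d = 12.4/2.4 = 5.1667
K_W = (4C−1)/(4C−4) + 0.615/C = 19.667/16.667 + 0.1190 = 1.2990
τ_max = K·8FD/(πd³) → F_max = τ_allow·πd³/(8DK)
F_max = 609·π·2.4³/(8·12.4·1.2990) = 26448/128.86 = 205.24 N

205 N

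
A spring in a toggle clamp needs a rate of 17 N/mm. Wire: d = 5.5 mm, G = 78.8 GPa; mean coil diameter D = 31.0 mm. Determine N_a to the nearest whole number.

N_a = Gd⁴/(8D³k) = (78.8×10³ × 5.5⁴)/(8 × 31.0³ × 17)
    = 7.21069e+07 / 4.05158e+06 = 17.8 → 18 coils

18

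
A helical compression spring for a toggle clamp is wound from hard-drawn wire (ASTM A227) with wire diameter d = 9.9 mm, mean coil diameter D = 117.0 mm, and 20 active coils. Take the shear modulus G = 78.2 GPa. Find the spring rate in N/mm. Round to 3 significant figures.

2.93 N/mm

k = Gd⁴/(8D³N_a) = (78.2×10³ × 9.9⁴) / (8 × 117.0³ × 20)
  = 7.51186e+08 / 2.56258e+08 = 2.9314 N/mm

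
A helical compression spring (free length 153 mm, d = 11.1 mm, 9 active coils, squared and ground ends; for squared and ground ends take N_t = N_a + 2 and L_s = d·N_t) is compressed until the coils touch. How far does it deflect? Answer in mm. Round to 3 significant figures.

N_t = 11; L_s = 11.1·11 = 122.1 mm
δ_solid = L₀ − L_s = 153 − 122.1 = 30.9 mm

30.9 mm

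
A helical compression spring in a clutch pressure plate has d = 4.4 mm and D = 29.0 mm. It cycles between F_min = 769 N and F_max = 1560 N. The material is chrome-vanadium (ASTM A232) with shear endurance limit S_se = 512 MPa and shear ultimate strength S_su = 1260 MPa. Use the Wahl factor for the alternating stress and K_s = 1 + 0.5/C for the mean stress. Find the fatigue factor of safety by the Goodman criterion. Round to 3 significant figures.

C = D/d = 29.0/4.4 = 6.5909; K_W = (4C−1)/(4C−4)+0.615/C = 1.2275; K_s = 1+0.5/C = 1.0759
F_a = (F_max−F_min)/2 = 395.5 N; F_m = (F_max+F_min)/2 = 1164.5 N
τ_a = K_W·8F_aD/(πd³) = 1.2275 × 342.87 = 420.86 MPa
τ_m = K_s·8F_mD/(πd³) = 1.0759 × 1009.5 = 1086.1 MPa
Goodman: 1/n_f = τ_a/S_se + τ_m/S_su = 420.86/512 + 1086.1/1260 = 0.82198 + 0.86200 = 1.684
n_f = 1/1.684 = 0.5938

0.594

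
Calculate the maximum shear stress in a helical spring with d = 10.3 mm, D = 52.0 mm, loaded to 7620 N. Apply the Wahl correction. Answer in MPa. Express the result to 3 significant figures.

1210 MPa

Spring index C = D/d = 52.0/10.3 = 5.0485
K_W = (4C−1)/(4C−4) + 0.615/C = 19.194/16.194 + 0.1218 = 1.3071
τ₀ = 8FD/(πd³) = 8·7620·52.0/(π·10.3³) = 3.16992e+06/3432.9 = 923.39 MPa
τ_max = K·τ₀ = 1.3071 × 923.39 = 1206.9 MPa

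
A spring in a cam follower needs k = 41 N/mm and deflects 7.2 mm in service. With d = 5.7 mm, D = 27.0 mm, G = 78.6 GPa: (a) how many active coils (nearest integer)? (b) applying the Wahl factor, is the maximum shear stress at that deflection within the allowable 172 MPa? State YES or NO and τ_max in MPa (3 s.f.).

(a) 13 coils; (b) YES, τ_max = 144 MPa

N_a = Gd⁴/(8D³k) = (78.6×10³)(5.7⁴)/(8·27.0³·41) = 12.85 → N_a = 13
Actual rate k = Gd⁴/(8D³·13) = 40.532 N/mm
Working load F = kδ = 40.532·7.2 = 291.83 N
C = 27.0/5.7 = 4.7368; K_W = (4C−1)/(4C−4)+0.615/C = 1.3305
τ_max = K_W·8FD/(πd³) = 1.3305·108.35 = 144.16 MPa
τ_max ≤ 172 MPa → acceptable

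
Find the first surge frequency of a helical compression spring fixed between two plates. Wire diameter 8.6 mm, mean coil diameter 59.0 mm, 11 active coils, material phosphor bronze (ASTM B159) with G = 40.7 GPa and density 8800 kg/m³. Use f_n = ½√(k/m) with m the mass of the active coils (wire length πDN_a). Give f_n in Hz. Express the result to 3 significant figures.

k = Gd⁴/(8D³N_a) = (40.7×10³)(8.6⁴)/(8·59.0³·11) = 12.318 N/mm = 12318 N/m
Wire length L = πDN_a = π·59.0·11 = 2038.9 mm
m = ρ·(πd²/4)·L = 8800 × 58.088×10⁻⁶ m² × 2.0389 m = 1.0422 kg
f_n = ½√(k/m) = 0.5·√(12318/1.0422) = 0.5·√(11819) = 54.358 Hz

54.4 Hz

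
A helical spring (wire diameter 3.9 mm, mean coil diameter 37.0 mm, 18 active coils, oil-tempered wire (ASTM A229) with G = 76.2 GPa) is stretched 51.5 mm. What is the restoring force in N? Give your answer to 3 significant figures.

k = Gd⁴/(8D³N_a) = (76.2×10³)(3.9⁴)/(8·37.0³·18) = 2.4168 N/mm
F = k·δ = 2.4168 × 51.5 = 124.47 N

124 N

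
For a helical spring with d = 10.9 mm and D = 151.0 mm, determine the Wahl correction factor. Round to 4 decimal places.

C = D/d = 151.0/10.9 = 13.8532
K_W = (4C−1)/(4C−4) + 0.615/C = 54.413/51.413 + 0.0444 = 1.1027

1.1027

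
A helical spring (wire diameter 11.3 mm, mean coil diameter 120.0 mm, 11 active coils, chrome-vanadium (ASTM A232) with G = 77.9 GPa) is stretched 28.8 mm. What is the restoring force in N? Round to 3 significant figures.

241 N

k = Gd⁴/(8D³N_a) = (77.9×10³)(11.3⁴)/(8·120.0³·11) = 8.3527 N/mm
F = k·δ = 8.3527 × 28.8 = 240.56 N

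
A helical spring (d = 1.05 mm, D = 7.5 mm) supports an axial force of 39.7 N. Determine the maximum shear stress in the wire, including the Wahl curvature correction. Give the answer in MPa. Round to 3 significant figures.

Spring index C = D/d = 7.5/1.05 = 7.1429
K_W = (4C−1)/(4C−4) + 0.615/C = 27.571/24.571 + 0.0861 = 1.2082
τ₀ = 8FD/(πd³) = 8·39.7·7.5/(π·1.05³) = 2382/3.6368 = 654.97 MPa
τ_max = K·τ₀ = 1.2082 × 654.97 = 791.33 MPa

791 MPa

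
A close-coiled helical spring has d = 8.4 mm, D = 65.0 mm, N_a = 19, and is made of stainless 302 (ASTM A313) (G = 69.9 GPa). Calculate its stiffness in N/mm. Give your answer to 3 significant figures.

8.34 N/mm

k = Gd⁴/(8D³N_a) = (69.9×10³ × 8.4⁴) / (8 × 65.0³ × 19)
  = 3.48012e+08 / 4.1743e+07 = 8.337 N/mm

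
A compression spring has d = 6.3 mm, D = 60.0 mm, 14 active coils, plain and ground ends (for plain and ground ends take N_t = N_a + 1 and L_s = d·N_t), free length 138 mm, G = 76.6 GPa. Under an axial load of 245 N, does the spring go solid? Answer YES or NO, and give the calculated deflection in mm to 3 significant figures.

YES, δ = 49.1 mm

k = Gd⁴/(8D³N_a) = (76.6×10³)(6.3⁴)/(8·60.0³·14) = 4.9879 N/mm
N_t = 15; L_s = 6.3·15 = 94.5 mm; δ_solid = L₀ − L_s = 138 − 94.5 = 43.5 mm
δ = F/k = 245/4.9879 = 49.119 mm
δ ≥ δ_solid → spring goes solid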